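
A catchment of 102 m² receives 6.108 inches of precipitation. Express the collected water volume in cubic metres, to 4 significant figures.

15.82 cubic metres

Depth: 6.108 in × 25.4 = 155.1432 mm.
1 mm over 1 m² is 1 L, so volume = 155.1432 × 102 = 15824.606 L = 15.82 m³.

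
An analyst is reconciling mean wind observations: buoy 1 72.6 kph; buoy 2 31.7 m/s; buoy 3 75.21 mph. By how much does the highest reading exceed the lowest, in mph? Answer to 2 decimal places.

30.10 mph

buoy 1: 72.6 km/h = 45.1115 mph.
buoy 2: 31.7 m/s = 70.9109 mph.
Spread: 75.2100 − 45.1115 = 30.10 mph.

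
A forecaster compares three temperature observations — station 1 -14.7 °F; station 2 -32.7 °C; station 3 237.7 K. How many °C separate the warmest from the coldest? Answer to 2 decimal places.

9.51 °C

station 1: -14.7 °F = -25.944 °C.
station 3: 237.7 K = -35.450 °C.
Spread: (-25.944) − (-35.450) = 9.506 °C.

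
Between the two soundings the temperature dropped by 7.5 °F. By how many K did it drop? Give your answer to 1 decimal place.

A change of 1 °C equals a change of 1.8 °F: ΔK = 7.5 × 0.5556 = 4.2 K.

4.2 K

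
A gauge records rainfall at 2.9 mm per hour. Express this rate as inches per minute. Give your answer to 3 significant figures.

2.9 mm/hour × 0.0393701 in/mm × 0.0166667 hour/minute = 0.00190 in/minute.

0.00190 in/minute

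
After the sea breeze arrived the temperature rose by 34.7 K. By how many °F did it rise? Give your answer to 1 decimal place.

62.5 °F

For a temperature change the 32° offset cancels: Δ°F = 34.7 × 1.8 = 62.5 °F.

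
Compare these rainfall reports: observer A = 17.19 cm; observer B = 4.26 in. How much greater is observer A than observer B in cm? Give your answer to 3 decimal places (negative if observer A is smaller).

observer B: 4.26 in = 10.82040 cm.
Difference: 17.19000 − 10.82040 = 6.370 cm.

6.370 cm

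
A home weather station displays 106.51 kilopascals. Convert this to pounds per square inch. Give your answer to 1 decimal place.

15.4 psi

1 kPa = 0.145038 psi, so 106.51 × 0.145038 = 15.4 psi.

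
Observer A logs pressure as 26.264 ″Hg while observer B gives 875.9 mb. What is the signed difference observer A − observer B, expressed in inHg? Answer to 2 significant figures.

observer B: 875.9 mb = 25.8653 inHg.
Difference: 26.2640 − 25.8653 = 0.40 inHg.

0.40 inHg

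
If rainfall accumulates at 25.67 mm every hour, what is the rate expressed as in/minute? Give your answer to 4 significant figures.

0.01684 in/minute

25.67 mm/hour × 0.0393701 in/mm × 0.0166667 hour/minute = 0.01684 in/minute.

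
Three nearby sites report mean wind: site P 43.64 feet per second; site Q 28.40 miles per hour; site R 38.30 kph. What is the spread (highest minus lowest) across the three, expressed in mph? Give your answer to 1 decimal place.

site P: 43.64 ft/s = 29.755 mph.
site R: 38.30 km/h = 23.799 mph.
Spread: 29.755 − 23.799 = 6.0 mph.

6.0 mph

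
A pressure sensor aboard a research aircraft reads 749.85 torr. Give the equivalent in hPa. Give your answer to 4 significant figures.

1 mmHg = 1.33322 hPa, so 749.85 × 1.33322 = 999.7 hPa.

999.7 hPa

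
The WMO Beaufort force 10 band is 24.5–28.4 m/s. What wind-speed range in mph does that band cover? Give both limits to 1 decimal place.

54.8 to 63.5 mph

24.5–28.4 m/s × 2.237 = 54.8–63.5 mph.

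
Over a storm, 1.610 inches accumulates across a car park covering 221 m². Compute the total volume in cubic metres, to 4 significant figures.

9.038 cubic metres

Depth: 1.610 in × 25.4 = 40.894 mm.
1 mm over 1 m² is 1 L, so volume = 40.894 × 221 = 9037.574 L = 9.038 m³.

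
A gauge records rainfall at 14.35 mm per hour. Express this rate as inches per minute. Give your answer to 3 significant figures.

14.35 mm/hour × 0.0393701 in/mm × 0.0166667 hour/minute = 0.00942 in/minute.

0.00942 in/minute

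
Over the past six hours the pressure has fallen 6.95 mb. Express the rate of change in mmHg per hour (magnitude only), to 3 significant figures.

0.869 mmHg per hour

6.95 mb / 6 h × 0.750062 mmHg/mb = 0.869 mmHg/h.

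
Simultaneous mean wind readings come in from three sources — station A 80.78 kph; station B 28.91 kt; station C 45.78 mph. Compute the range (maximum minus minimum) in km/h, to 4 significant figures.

station B: 28.91 kt = 53.5413 km/h.
station C: 45.78 mph = 73.6758 km/h.
Spread: 80.7800 − 53.5413 = 27.24 km/h.

27.24 km/h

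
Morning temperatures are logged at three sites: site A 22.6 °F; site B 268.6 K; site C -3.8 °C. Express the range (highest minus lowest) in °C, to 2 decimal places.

site A: 22.6 °F = -5.222 °C.
site B: 268.6 K = -4.550 °C.
Spread: (-3.800) − (-5.222) = 1.422 °C.

1.42 °C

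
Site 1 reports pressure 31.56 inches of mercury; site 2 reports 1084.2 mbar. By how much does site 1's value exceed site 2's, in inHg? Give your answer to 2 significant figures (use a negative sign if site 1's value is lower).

-0.46 inHg

site 2: 1084.2 mb = 32.0164 inHg.
Difference: 31.5600 − 32.0164 = -0.46 inHg.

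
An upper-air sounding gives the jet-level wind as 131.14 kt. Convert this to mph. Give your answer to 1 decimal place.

1 kt = 1.15078 mph, so 131.14 × 1.15078 = 150.9 mph.

150.9 mph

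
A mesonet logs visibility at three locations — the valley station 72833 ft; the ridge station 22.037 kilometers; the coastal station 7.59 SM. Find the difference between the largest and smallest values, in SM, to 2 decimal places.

the valley station: 72833 ft = 13.7941 SM.
the ridge station: 22.037 km = 13.6932 SM.
Spread: 13.7941 − 7.5900 = 6.20 SM.

6.20 SM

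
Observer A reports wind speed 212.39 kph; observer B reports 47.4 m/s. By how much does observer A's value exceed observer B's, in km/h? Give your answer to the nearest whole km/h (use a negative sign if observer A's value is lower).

42 km/h

observer B: 47.4 m/s = 170.64 km/h.
Difference: 212.39 − 170.64 = 42 km/h.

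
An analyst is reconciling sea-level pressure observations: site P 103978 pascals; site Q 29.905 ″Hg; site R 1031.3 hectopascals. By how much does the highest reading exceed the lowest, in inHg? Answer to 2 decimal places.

site P: 103978 Pa = 30.7047 inHg.
site R: 1031.3 hPa = 30.4543 inHg.
Spread: 30.7047 − 29.9050 = 0.80 inHg.

0.80 inHg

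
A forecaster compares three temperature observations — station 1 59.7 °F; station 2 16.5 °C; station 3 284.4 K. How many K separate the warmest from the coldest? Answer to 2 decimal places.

5.25 K

station 1: 59.7 °F = 15.389 °C.
station 3: 284.4 K = 11.250 °C.
Spread: 16.500 − 11.250 = 5.250 °C.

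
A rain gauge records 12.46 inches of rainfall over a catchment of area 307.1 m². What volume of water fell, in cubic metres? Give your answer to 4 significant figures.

97.19 cubic metres

Depth: 12.46 in × 25.4 = 316.484 mm.
1 mm over 1 m² is 1 L, so volume = 316.484 × 307.1 = 97192.236 L = 97.19 m³.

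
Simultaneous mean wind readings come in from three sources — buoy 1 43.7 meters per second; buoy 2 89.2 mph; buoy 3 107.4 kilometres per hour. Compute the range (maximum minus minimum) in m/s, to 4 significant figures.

13.87 m/s

buoy 2: 89.2 mph = 39.8760 m/s.
buoy 3: 107.4 km/h = 29.8333 m/s.
Spread: 43.7000 − 29.8333 = 13.87 m/s.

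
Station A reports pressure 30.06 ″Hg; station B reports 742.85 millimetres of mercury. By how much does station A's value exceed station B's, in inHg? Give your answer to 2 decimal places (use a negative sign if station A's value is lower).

station B: 742.85 mmHg = 29.2461 inHg.
Difference: 30.0600 − 29.2461 = 0.81 inHg.

0.81 inHg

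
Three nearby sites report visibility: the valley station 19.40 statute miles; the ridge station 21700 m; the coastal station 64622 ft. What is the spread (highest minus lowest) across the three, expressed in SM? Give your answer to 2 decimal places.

the ridge station: 21700 m = 13.4838 SM.
the coastal station: 64622 ft = 12.2390 SM.
Spread: 19.4000 − 12.2390 = 7.16 SM.

7.16 SM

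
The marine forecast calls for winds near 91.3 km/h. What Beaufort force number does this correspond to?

Beaufort force 10

91.3 km/h = 25.4 m/s, which is Beaufort 10 (storm, 24.5–28.4 m/s).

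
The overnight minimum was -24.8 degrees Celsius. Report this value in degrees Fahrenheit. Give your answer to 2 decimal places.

°F = °C × 9/5 + 32 = -24.8 × 1.8 + 32 = -12.64 °F.

-12.64 °F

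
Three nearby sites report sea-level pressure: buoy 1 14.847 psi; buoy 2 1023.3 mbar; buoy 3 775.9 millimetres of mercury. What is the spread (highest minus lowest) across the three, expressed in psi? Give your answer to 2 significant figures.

0.16 psi

buoy 2: 1023.3 mb = 14.8417 psi.
buoy 3: 775.9 mmHg = 15.0034 psi.
Spread: 15.0034 − 14.8417 = 0.16 psi.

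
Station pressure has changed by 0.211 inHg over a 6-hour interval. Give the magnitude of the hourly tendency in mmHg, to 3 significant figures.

0.893 mmHg per hour

0.211 inHg / 6 h × 25.4 mmHg/inHg = 0.893 mmHg/h.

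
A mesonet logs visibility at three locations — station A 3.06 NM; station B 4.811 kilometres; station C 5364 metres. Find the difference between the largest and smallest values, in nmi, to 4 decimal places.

0.4623 nmi

station B: 4.811 km = 2.597732 nmi.
station C: 5364 m = 2.896328 nmi.
Spread: 3.060000 − 2.597732 = 0.4623 nmi.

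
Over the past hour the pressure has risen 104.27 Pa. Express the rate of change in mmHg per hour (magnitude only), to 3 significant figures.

0.782 mmHg per hour

104.27 Pa / 1 h × 0.00750062 mmHg/Pa = 0.782 mmHg/h.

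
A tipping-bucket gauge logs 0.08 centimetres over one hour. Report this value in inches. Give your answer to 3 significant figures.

1 cm = 0.393701 in, so 0.08 × 0.393701 = 0.0315 in.

0.0315 in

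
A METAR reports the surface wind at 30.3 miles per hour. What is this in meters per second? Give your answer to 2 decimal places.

13.55 m/s

1 mph = 0.44704 m/s, so 30.3 × 0.44704 = 13.55 m/s.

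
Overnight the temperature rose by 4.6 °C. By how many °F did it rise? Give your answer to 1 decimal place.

8.3 °F

For a temperature change the 32° offset cancels: Δ°F = 4.6 × 1.8 = 8.3 °F.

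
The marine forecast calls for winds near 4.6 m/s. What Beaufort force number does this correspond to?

Beaufort force 3

4.6 m/s lies in the Beaufort 3 band (gentle breeze, 3.4–5.4 m/s).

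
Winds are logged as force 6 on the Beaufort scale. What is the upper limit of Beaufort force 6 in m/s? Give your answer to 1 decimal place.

Beaufort 6 (strong breeze) spans 10.8–13.8 m/s.

13.8 m/s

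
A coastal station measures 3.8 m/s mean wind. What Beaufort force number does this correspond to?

Beaufort force 3

3.8 m/s lies in the Beaufort 3 band (gentle breeze, 3.4–5.4 m/s).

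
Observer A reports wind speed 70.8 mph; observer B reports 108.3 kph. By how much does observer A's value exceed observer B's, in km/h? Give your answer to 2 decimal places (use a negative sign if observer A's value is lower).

5.64 km/h

observer A: 70.8 mph = 113.9416 km/h.
Difference: 113.9416 − 108.3000 = 5.64 km/h.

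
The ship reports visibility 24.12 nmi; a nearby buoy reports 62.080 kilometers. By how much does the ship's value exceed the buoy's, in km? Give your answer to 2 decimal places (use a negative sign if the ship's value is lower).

-17.41 km

the ship: 24.12 nmi = 44.6702 km.
Difference: 44.6702 − 62.0800 = -17.41 km.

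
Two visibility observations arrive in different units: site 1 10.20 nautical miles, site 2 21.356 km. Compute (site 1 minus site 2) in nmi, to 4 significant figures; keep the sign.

-1.331 nmi

site 2: 21.356 km = 11.53132 nmi.
Difference: 10.20000 − 11.53132 = -1.331 nmi.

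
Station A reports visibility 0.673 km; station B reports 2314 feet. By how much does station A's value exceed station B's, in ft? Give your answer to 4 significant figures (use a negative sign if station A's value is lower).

-106.0 ft

station A: 0.673 km = 2208.005 ft.
Difference: 2208.005 − 2314.000 = -106.0 ft.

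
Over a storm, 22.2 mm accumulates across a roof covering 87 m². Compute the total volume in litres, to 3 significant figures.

1 mm over 1 m² is 1 L, so volume = 22.2 × 87 = 1931.4 L ≈ 1930 L.

1930 litres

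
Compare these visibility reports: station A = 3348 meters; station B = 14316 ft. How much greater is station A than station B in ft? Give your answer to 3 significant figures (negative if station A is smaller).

station A: 3348 m = 10984.25 ft.
Difference: 10984.25 − 14316.00 = -3330 ft.

-3330 ft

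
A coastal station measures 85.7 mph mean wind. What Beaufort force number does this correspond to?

85.7 mph = 38.3 m/s, which is Beaufort 12 (hurricane force, ≥32.7 m/s).

Beaufort force 12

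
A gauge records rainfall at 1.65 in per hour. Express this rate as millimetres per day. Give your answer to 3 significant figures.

1010 mm/day

1.65 in/hour × 25.4 mm/in × 24 hour/day = 1010 mm/day.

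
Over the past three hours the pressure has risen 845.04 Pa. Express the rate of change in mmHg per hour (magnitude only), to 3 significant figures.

845.04 Pa / 3 h × 0.00750062 mmHg/Pa = 2.11 mmHg/h.

2.11 mmHg per hour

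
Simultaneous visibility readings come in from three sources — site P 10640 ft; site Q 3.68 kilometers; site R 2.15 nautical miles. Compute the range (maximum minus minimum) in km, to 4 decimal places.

0.7387 km

site P: 10640 ft = 3.243072 km.
site R: 2.15 nmi = 3.981800 km.
Spread: 3.981800 − 3.243072 = 0.7387 km.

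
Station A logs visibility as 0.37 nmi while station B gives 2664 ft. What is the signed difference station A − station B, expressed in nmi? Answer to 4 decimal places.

station B: 2664 ft = 0.438438 nmi.
Difference: 0.370000 − 0.438438 = -0.0684 nmi.

-0.0684 nmi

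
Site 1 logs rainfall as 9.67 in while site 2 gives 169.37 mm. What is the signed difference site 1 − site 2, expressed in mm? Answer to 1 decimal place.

site 1: 9.67 in = 245.618 mm.
Difference: 245.618 − 169.370 = 76.2 mm.

76.2 mm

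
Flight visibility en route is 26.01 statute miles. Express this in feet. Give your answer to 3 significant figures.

137000 ft

1 SM = 5280 ft, so 26.01 × 5280 = 137000 ft.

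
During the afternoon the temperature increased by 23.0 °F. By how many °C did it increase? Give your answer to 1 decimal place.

For a temperature change the 32° offset cancels: Δ°C = 23.0 × 0.5556 = 12.8 °C.

12.8 °C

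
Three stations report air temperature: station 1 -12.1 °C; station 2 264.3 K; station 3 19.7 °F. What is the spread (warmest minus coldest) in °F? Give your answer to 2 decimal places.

station 2: 264.3 K = -8.850 °C.
station 3: 19.7 °F = -6.833 °C.
Spread: (-6.833) − (-12.100) = 5.267 °C = 9.48 °F.

9.48 °F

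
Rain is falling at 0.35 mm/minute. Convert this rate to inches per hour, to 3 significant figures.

0.35 mm/minute × 0.0393701 in/mm × 60 minute/hour = 0.827 in/hour.

0.827 in/hour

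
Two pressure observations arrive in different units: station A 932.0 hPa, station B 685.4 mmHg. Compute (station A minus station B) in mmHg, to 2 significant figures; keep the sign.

station A: 932.0 hPa = 699.06 mmHg.
Difference: 699.06 − 685.40 = 14 mmHg.

14 mmHg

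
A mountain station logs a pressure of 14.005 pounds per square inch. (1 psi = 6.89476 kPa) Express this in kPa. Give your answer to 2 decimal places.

1 psi = 6.89476 kPa, so 14.005 × 6.89476 = 96.56 kPa.

96.56 kPa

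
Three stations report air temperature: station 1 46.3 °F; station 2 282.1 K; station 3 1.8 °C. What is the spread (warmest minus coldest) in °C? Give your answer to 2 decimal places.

7.15 °C

station 1: 46.3 °F = 7.944 °C.
station 2: 282.1 K = 8.950 °C.
Spread: 8.950 − 1.800 = 7.150 °C.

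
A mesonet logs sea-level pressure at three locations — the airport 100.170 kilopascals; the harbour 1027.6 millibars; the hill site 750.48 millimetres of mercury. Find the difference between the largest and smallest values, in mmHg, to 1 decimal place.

20.3 mmHg

the airport: 100.170 kPa = 751.337 mmHg.
the harbour: 1027.6 mb = 770.763 mmHg.
Spread: 770.763 − 750.480 = 20.3 mmHg.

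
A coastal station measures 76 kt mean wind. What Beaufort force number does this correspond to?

76 kt lies in the Beaufort 12 band (hurricane force, ≥64 kt).

Beaufort force 12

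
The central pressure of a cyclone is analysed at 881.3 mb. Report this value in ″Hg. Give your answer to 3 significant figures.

26.0 inHg

1 mb = 0.02953 inHg, so 881.3 × 0.02953 = 26.0 inHg.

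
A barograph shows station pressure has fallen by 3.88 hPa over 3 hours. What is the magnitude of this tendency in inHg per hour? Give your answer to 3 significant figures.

3.88 hPa / 3 h × 0.02953 inHg/hPa = 0.0382 inHg/h.

0.0382 inHg per hour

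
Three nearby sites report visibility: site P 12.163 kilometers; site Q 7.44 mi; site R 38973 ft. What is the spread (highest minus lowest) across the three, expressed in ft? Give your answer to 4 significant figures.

931.9 ft

site P: 12.163 km = 39904.856 ft.
site Q: 7.44 SM = 39283.200 ft.
Spread: 39904.856 − 38973.000 = 931.9 ft.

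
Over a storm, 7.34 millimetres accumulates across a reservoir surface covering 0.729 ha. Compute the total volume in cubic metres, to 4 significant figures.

Area: 0.729 ha = 7290 m².
1 mm over 1 m² is 1 L, so volume = 7.34 × 7290 = 53508.6 L = 53.51 m³.

53.51 cubic metres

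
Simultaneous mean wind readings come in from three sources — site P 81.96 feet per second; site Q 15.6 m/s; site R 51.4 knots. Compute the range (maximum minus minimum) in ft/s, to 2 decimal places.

35.57 ft/s

site Q: 15.6 m/s = 51.1811 ft/s.
site R: 51.4 kt = 86.7534 ft/s.
Spread: 86.7534 − 51.1811 = 35.57 ft/s.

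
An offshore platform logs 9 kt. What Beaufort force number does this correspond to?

Beaufort force 3

9 kt lies in the Beaufort 3 band (gentle breeze, 7–10 kt).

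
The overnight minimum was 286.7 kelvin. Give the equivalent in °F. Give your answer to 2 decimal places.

56.39 °F

First to °C: 13.55 °C.
Then to °F: 56.39 °F.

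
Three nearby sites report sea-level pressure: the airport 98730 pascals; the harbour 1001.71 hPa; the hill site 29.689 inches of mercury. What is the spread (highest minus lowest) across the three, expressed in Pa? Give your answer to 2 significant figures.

the harbour: 1001.71 hPa = 100171.00 Pa.
the hill site: 29.689 inHg = 100538.50 Pa.
Spread: 100538.50 − 98730.00 = 1800 Pa.

1800 Pa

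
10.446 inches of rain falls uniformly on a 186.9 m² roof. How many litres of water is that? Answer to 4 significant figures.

Depth: 10.446 in × 25.4 = 265.3284 mm.
1 mm over 1 m² is 1 L, so volume = 265.3284 × 186.9 = 49589.878 L ≈ 49590 L.

49590 litres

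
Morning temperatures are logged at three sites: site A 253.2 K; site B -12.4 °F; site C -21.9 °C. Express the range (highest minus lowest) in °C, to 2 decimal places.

site A: 253.2 K = -19.950 °C.
site B: -12.4 °F = -24.667 °C.
Spread: (-19.950) − (-24.667) = 4.717 °C.

4.72 °C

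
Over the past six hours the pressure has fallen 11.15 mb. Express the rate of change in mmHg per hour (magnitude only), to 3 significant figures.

11.15 mb / 6 h × 0.750062 mmHg/mb = 1.39 mmHg/h.

1.39 mmHg per hour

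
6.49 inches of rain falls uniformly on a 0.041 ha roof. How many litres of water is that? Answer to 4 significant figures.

Depth: 6.49 in × 25.4 = 164.846 mm.
Area: 0.041 ha = 410 m².
1 mm over 1 m² is 1 L, so volume = 164.846 × 410 = 67586.86 L ≈ 67590 L.

67590 litres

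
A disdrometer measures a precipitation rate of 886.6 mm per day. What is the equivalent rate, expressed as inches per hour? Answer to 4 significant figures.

1.454 in/hour

886.6 mm/day × 0.0393701 in/mm × 0.0416667 day/hour = 1.454 in/hour.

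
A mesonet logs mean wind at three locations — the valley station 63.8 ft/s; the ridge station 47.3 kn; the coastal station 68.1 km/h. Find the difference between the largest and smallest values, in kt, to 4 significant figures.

the valley station: 63.8 ft/s = 37.8005 kt.
the coastal station: 68.1 km/h = 36.7711 kt.
Spread: 47.3000 − 36.7711 = 10.53 kt.

10.53 kt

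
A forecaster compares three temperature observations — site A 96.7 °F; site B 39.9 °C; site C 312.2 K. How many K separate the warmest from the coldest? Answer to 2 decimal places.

3.96 K

site A: 96.7 °F = 35.944 °C.
site C: 312.2 K = 39.050 °C.
Spread: 39.900 − 35.944 = 3.956 °C.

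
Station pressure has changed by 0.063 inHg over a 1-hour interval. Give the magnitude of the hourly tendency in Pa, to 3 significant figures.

213 Pa per hour

0.063 inHg / 1 h × 3386.39 Pa/inHg = 213 Pa/h.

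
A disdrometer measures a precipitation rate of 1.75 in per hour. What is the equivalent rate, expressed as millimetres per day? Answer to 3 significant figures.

1070 mm/day

1.75 in/hour × 25.4 mm/in × 24 hour/day = 1070 mm/day.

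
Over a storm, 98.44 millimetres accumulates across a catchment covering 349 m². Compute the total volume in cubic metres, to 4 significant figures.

34.36 cubic metres

1 mm over 1 m² is 1 L, so volume = 98.44 × 349 = 34355.56 L = 34.36 m³.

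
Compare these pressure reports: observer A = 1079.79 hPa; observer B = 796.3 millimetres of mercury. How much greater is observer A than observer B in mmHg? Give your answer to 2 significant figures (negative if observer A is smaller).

observer A: 1079.79 hPa = 809.91 mmHg.
Difference: 809.91 − 796.30 = 14 mmHg.

14 mmHg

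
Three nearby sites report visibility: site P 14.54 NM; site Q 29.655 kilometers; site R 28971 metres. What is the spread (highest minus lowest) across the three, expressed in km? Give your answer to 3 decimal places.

2.727 km

site P: 14.54 nmi = 26.92808 km.
site R: 28971 m = 28.97100 km.
Spread: 29.65500 − 26.92808 = 2.727 km.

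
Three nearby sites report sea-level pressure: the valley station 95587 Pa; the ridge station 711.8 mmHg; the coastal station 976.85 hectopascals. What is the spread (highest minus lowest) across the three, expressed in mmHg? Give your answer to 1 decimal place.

the valley station: 95587 Pa = 716.961 mmHg.
the coastal station: 976.85 hPa = 732.698 mmHg.
Spread: 732.698 − 711.800 = 20.9 mmHg.

20.9 mmHg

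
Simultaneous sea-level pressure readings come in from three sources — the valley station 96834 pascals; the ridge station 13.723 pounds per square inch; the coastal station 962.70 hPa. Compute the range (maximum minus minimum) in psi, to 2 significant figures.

the valley station: 96834 Pa = 14.0446 psi.
the coastal station: 962.70 hPa = 13.9628 psi.
Spread: 14.0446 − 13.7230 = 0.32 psi.

0.32 psi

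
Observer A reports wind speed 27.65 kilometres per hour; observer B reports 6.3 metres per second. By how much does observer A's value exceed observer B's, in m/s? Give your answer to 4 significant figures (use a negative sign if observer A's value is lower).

1.381 m/s

observer A: 27.65 km/h = 7.68056 m/s.
Difference: 7.68056 − 6.30000 = 1.381 m/s.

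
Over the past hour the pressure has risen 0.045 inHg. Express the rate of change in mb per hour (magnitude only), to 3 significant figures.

0.045 inHg / 1 h × 33.8639 mb/inHg = 1.52 mb/h.

1.52 mb per hour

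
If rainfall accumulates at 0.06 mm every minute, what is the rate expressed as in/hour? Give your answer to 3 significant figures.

0.06 mm/minute × 0.0393701 in/mm × 60 minute/hour = 0.142 in/hour.

0.142 in/hour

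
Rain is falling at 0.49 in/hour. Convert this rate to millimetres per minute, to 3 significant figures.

0.207 mm/minute

0.49 in/hour × 25.4 mm/in × 0.0166667 hour/minute = 0.207 mm/minute.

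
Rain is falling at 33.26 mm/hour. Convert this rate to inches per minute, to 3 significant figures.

0.0218 in/minute

33.26 mm/hour × 0.0393701 in/mm × 0.0166667 hour/minute = 0.0218 in/minute.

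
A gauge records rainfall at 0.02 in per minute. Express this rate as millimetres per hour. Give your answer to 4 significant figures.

30.48 mm/hour

0.02 in/minute × 25.4 mm/in × 60 minute/hour = 30.48 mm/hour.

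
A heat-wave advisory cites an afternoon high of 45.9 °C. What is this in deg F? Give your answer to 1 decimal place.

114.6 °F

°F = °C × 9/5 + 32 = 45.9 × 1.8 + 32 = 114.6 °F.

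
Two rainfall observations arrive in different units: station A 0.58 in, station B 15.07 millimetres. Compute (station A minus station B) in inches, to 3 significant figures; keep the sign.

station B: 15.07 mm = 0.593307 in.
Difference: 0.580000 − 0.593307 = -0.0133 in.

-0.0133 in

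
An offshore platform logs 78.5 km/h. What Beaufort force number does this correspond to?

Beaufort force 9

78.5 km/h = 21.8 m/s, which is Beaufort 9 (strong gale, 20.8–24.4 m/s).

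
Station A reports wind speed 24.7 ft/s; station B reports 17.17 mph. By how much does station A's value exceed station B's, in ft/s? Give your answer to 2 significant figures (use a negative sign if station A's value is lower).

-0.48 ft/s

station B: 17.17 mph = 25.1827 ft/s.
Difference: 24.7000 − 25.1827 = -0.48 ft/s.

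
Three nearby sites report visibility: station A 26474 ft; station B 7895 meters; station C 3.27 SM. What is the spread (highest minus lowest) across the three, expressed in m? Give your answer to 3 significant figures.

station A: 26474 ft = 8069.28 m.
station C: 3.27 SM = 5262.55 m.
Spread: 8069.28 − 5262.55 = 2810 m.

2810 m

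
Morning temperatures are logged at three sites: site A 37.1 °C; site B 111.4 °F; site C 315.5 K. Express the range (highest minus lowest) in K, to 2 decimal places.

7.01 K

site B: 111.4 °F = 44.111 °C.
site C: 315.5 K = 42.350 °C.
Spread: 44.111 − 37.100 = 7.011 °C.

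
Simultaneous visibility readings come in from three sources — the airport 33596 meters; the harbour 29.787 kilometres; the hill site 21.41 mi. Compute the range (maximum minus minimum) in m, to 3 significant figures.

4670 m

the harbour: 29.787 km = 29787.00 m.
the hill site: 21.41 SM = 34456.06 m.
Spread: 34456.06 − 29787.00 = 4670 m.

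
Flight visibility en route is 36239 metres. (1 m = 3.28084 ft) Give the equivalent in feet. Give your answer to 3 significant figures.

1 m = 3.28084 ft, so 36239 × 3.28084 = 119000 ft.

119000 ft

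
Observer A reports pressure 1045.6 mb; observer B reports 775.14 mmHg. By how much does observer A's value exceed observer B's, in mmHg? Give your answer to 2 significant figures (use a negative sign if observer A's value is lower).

9.1 mmHg

observer A: 1045.6 mb = 784.264 mmHg.
Difference: 784.264 − 775.140 = 9.1 mmHg.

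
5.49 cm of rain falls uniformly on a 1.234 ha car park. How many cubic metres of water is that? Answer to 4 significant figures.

Depth: 5.49 cm × 10 = 54.9 mm.
Area: 1.234 ha = 12340 m².
1 mm over 1 m² is 1 L, so volume = 54.9 × 12340 = 677466 L = 677.5 m³.

677.5 cubic metres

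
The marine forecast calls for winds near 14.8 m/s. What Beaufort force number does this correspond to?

14.8 m/s lies in the Beaufort 7 band (near gale, 13.9–17.1 m/s).

Beaufort force 7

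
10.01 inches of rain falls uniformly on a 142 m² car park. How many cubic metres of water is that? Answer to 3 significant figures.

Depth: 10.01 in × 25.4 = 254.254 mm.
1 mm over 1 m² is 1 L, so volume = 254.254 × 142 = 36104.068 L = 36.1 m³.

36.1 cubic metres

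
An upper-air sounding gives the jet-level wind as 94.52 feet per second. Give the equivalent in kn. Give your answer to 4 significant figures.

1 ft/s = 0.592484 kt, so 94.52 × 0.592484 = 56.00 kt.

56.00 kt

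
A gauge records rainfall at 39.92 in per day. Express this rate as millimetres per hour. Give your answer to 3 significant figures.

42.2 mm/hour

39.92 in/day × 25.4 mm/in × 0.0416667 day/hour = 42.2 mm/hour.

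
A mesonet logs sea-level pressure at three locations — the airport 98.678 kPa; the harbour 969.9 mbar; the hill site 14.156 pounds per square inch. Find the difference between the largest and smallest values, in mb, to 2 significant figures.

17 mb

the airport: 98.678 kPa = 986.78 mb.
the hill site: 14.156 psi = 976.02 mb.
Spread: 986.78 − 969.90 = 17 mb.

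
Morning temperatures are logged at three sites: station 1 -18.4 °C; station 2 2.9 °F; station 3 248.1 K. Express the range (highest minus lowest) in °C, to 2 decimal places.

8.88 °C

station 2: 2.9 °F = -16.167 °C.
station 3: 248.1 K = -25.050 °C.
Spread: (-16.167) − (-25.050) = 8.883 °C.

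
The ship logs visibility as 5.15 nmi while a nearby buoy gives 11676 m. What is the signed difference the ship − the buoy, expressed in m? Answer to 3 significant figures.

-2140 m

the ship: 5.15 nmi = 9537.80 m.
Difference: 9537.80 − 11676.00 = -2140 m.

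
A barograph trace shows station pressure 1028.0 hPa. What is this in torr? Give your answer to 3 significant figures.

771 mmHg

1 hPa = 0.750062 mmHg, so 1028.0 × 0.750062 = 771 mmHg.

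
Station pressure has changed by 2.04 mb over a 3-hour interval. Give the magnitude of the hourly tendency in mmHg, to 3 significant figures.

2.04 mb / 3 h × 0.750062 mmHg/mb = 0.510 mmHg/h.

0.510 mmHg per hour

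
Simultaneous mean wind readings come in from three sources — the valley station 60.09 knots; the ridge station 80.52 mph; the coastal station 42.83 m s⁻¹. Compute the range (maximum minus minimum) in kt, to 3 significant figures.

the ridge station: 80.52 mph = 69.970 kt.
the coastal station: 42.83 m/s = 83.255 kt.
Spread: 83.255 − 60.090 = 23.2 kt.

23.2 kt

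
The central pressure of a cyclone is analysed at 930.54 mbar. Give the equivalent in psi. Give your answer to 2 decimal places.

1 mb = 0.0145038 psi, so 930.54 × 0.0145038 = 13.50 psi.

13.50 psi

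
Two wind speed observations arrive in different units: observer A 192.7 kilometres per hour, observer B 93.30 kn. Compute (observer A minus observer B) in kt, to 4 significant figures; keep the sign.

observer A: 192.7 km/h = 104.0497 kt.
Difference: 104.0497 − 93.3000 = 10.75 kt.

10.75 kt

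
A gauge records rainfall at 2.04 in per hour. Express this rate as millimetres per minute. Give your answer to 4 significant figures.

0.8636 mm/minute

2.04 in/hour × 25.4 mm/in × 0.0166667 hour/minute = 0.8636 mm/minute.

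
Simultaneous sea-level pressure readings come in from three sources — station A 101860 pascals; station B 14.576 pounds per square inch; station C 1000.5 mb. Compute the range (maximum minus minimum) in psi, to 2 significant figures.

station A: 101860 Pa = 14.7735 psi.
station C: 1000.5 mb = 14.5110 psi.
Spread: 14.7735 − 14.5110 = 0.26 psi.

0.26 psi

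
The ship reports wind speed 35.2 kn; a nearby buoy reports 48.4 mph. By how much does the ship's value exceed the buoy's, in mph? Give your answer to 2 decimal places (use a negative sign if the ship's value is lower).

the ship: 35.2 kt = 40.5074 mph.
Difference: 40.5074 − 48.4000 = -7.89 mph.

-7.89 mph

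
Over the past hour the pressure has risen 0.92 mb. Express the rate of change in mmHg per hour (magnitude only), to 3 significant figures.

0.92 mb / 1 h × 0.750062 mmHg/mb = 0.690 mmHg/h.

0.690 mmHg per hour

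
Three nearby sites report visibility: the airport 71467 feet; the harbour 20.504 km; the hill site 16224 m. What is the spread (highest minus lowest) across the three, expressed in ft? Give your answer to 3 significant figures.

the harbour: 20.504 km = 67270.34 ft.
the hill site: 16224 m = 53228.35 ft.
Spread: 71467.00 − 53228.35 = 18200 ft.

18200 ft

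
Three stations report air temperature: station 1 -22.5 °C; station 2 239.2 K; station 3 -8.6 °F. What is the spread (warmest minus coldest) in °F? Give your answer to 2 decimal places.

station 2: 239.2 K = -33.950 °C.
station 3: -8.6 °F = -22.556 °C.
Spread: (-22.500) − (-33.950) = 11.450 °C = 20.61 °F.

20.61 °F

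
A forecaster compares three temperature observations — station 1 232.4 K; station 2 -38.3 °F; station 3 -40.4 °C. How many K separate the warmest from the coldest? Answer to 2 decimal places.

station 1: 232.4 K = -40.750 °C.
station 2: -38.3 °F = -39.056 °C.
Spread: (-39.056) − (-40.750) = 1.694 °C.

1.69 K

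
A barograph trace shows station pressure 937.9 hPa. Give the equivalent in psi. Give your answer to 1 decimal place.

1 hPa = 0.0145038 psi, so 937.9 × 0.0145038 = 13.6 psi.

13.6 psi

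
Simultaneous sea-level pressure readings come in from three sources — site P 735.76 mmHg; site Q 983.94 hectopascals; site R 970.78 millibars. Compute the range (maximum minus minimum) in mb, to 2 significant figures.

13 mb

site P: 735.76 mmHg = 980.93 mb.
site Q: 983.94 hPa = 983.94 mb.
Spread: 983.94 − 970.78 = 13 mb.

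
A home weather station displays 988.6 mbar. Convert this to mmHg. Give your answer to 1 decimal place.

741.5 mmHg

1 mb = 0.750062 mmHg, so 988.6 × 0.750062 = 741.5 mmHg.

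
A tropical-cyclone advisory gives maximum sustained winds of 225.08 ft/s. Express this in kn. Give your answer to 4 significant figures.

133.4 kt

1 ft/s = 0.592484 kt, so 225.08 × 0.592484 = 133.4 kt.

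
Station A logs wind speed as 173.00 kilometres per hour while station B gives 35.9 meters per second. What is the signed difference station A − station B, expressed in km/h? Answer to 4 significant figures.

43.76 km/h

station B: 35.9 m/s = 129.2400 km/h.
Difference: 173.0000 − 129.2400 = 43.76 km/h.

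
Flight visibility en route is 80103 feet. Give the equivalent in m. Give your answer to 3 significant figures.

24400 m

1 ft = 0.3048 m, so 80103 × 0.3048 = 24400 m.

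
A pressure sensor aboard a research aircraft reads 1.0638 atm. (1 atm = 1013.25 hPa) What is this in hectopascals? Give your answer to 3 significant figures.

1 atm = 1013.25 hPa, so 1.0638 × 1013.25 = 1080 hPa.

1080 hPa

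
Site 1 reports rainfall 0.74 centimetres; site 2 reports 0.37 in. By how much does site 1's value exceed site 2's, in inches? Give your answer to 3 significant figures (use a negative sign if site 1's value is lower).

-0.0787 in

site 1: 0.74 cm = 0.291339 in.
Difference: 0.291339 − 0.370000 = -0.0787 in.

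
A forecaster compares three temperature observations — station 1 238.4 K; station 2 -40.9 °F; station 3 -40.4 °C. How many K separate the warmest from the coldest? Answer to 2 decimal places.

station 1: 238.4 K = -34.750 °C.
station 2: -40.9 °F = -40.500 °C.
Spread: (-34.750) − (-40.500) = 5.750 °C.

5.75 K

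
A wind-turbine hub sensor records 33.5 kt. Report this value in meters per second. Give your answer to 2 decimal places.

1 kt = 0.514444 m/s, so 33.5 × 0.514444 = 17.23 m/s.

17.23 m/s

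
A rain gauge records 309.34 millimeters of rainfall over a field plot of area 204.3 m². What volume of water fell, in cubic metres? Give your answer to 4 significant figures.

1 mm over 1 m² is 1 L, so volume = 309.34 × 204.3 = 63198.162 L = 63.20 m³.

63.20 cubic metres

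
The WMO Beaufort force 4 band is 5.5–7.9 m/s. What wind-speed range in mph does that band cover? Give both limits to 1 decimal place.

12.3 to 17.7 mph

5.5–7.9 m/s × 2.237 = 12.3–17.7 mph.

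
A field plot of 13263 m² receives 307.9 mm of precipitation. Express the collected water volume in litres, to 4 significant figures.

4084000 litres

1 mm over 1 m² is 1 L, so volume = 307.9 × 13263 = 4083677.7 L ≈ 4084000 L.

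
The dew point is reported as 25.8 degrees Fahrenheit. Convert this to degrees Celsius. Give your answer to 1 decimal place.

-3.4 °C

°C = (°F − 32) × 5/9 = (25.8 − 32) / 1.8 = -3.4 °C.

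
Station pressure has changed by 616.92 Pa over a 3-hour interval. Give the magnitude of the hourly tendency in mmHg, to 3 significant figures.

1.54 mmHg per hour

616.92 Pa / 3 h × 0.00750062 mmHg/Pa = 1.54 mmHg/h.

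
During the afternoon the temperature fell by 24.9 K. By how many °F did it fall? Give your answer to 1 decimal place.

A change of 1 °C equals a change of 1.8 °F: Δ°F = 24.9 × 1.8 = 44.8 °F.

44.8 °F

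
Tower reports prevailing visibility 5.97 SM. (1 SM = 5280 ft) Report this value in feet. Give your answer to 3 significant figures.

31500 ft

1 SM = 5280 ft, so 5.97 × 5280 = 31500 ft.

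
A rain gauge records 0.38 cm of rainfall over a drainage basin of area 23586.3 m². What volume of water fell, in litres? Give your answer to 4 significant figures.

89630 litres

Depth: 0.38 cm × 10 = 3.8 mm.
1 mm over 1 m² is 1 L, so volume = 3.8 × 23586.3 = 89627.94 L ≈ 89630 L.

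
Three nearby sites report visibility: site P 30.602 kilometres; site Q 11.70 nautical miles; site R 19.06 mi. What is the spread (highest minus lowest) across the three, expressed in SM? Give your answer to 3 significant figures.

5.60 SM

site P: 30.602 km = 19.0152 SM.
site Q: 11.70 nmi = 13.4641 SM.
Spread: 19.0600 − 13.4641 = 5.60 SM.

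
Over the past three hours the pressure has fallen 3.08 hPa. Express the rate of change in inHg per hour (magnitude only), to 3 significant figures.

0.0303 inHg per hour

3.08 hPa / 3 h × 0.02953 inHg/hPa = 0.0303 inHg/h.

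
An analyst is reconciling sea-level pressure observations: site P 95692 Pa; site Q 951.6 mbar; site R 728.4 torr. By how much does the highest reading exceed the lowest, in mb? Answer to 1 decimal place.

19.5 mb

site P: 95692 Pa = 956.920 mb.
site R: 728.4 mmHg = 971.120 mb.
Spread: 971.120 − 951.600 = 19.5 mb.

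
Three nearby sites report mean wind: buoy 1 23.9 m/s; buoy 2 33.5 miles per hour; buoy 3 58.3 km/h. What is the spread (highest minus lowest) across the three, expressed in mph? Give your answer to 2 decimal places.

buoy 1: 23.9 m/s = 53.4628 mph.
buoy 3: 58.3 km/h = 36.2259 mph.
Spread: 53.4628 − 33.5000 = 19.96 mph.

19.96 mph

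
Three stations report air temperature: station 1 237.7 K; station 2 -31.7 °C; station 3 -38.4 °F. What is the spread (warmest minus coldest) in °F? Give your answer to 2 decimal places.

13.34 °F

station 1: 237.7 K = -35.450 °C.
station 3: -38.4 °F = -39.111 °C.
Spread: (-31.700) − (-39.111) = 7.411 °C = 13.34 °F.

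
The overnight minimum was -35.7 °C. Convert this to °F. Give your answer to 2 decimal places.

°F = °C × 9/5 + 32 = -35.7 × 1.8 + 32 = -32.26 °F.

-32.26 °F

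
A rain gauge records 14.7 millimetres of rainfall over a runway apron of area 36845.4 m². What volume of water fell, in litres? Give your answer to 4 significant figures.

1 mm over 1 m² is 1 L, so volume = 14.7 × 36845.4 = 541627.38 L ≈ 541600 L.

541600 litres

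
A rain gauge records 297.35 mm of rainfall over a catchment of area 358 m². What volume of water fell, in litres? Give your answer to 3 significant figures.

106000 litres

1 mm over 1 m² is 1 L, so volume = 297.35 × 358 = 106451.3 L ≈ 106000 L.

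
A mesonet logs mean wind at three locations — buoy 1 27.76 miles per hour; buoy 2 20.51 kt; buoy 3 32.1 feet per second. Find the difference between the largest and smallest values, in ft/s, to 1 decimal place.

buoy 1: 27.76 mph = 40.715 ft/s.
buoy 2: 20.51 kt = 34.617 ft/s.
Spread: 40.715 − 32.100 = 8.6 ft/s.

8.6 ft/s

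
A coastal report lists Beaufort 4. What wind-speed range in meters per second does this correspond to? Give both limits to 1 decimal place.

Beaufort 4 (moderate breeze) spans 5.5–7.9 m/s.

5.5 to 7.9 m/s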